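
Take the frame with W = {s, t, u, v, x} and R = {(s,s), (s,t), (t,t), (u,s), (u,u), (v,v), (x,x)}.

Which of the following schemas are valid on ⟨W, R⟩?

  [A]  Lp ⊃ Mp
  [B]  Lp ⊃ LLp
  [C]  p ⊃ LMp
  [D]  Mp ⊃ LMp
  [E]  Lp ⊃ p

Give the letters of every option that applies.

R is reflexive: each world relates to itself.
R is not symmetric: s R t but not t R s.
R is not transitive: u R s and s R t but not u R t.
R is not euclidean: s R t and s R s but not t R s.
R is serial: every world has an R-successor.
(A) Lp ⊃ Mp is axiom D, which corresponds to seriality. R is serial — valid.
(B) axiom 4: valid iff R is transitive. R is not transitive — not valid.
(C) p ⊃ LMp is axiom B; it is valid on a frame exactly when R is symmetric. R is not symmetric, so not valid.
(D) Mp ⊃ LMp is axiom 5; it is valid on a frame exactly when R is euclidean. R is not euclidean, so not valid.
(E) Lp ⊃ p is axiom T; it is valid on a frame exactly when R is reflexive. R is reflexive, so valid.

A, E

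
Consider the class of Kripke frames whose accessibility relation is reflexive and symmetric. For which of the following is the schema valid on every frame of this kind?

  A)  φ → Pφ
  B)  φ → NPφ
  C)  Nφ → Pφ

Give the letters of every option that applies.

Reflexive relations are serial.
(A) φ → Pφ (the dual of axiom T) characterises the reflexive frames. Every such R is reflexive — valid.
(B) φ → NPφ is axiom B, which corresponds to symmetry. Every such R is symmetric — valid.
(C) Nφ → Pφ (axiom D) characterises the serial frames. Every such R is serial — valid.

A, B, C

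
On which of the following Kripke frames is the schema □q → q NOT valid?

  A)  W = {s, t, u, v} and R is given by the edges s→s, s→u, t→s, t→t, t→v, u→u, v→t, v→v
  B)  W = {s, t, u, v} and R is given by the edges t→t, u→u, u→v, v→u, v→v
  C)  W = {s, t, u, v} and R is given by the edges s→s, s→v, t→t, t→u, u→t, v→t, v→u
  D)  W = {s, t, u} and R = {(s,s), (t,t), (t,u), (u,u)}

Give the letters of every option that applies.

B, C

The schema □q → q is axiom T; it is valid on a frame iff R is reflexive.
(A) R is reflexive (each world relates to itself), so the schema is valid here.
(B) R is not reflexive (not s R s), so the schema fails here.
(C) R is not reflexive (not u R u), so the schema fails here.
(D) R is reflexive (each world relates to itself), so the schema is valid here.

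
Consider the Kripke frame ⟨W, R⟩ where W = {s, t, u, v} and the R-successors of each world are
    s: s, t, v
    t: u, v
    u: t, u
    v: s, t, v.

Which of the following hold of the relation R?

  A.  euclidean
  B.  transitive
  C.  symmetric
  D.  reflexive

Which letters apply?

none

(A) not euclidean: s R t and s R s but not t R s.
(B) not transitive: s R t and t R u but not s R u.
(C) not symmetric: s R t but not t R s.
(D) not reflexive: not t R t.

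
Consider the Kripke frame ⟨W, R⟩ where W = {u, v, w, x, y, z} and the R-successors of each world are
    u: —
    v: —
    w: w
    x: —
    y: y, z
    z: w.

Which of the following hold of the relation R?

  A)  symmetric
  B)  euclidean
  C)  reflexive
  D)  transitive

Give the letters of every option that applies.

(A) not symmetric: y R z but not z R y.
(B) not euclidean: y R z and y R y but not z R y.
(C) not reflexive: not u R u.
(D) not transitive: y R z and z R w but not y R w.

none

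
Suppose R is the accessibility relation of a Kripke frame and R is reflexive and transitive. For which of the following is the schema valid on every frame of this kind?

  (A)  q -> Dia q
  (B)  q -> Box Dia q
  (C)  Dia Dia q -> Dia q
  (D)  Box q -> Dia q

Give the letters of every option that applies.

Reflexive relations are serial.
(A) q -> Dia q (the dual of axiom T) characterises the reflexive frames. Every such R is reflexive — valid.
(B) q -> Box Dia q is axiom B; it is valid on a frame exactly when R is symmetric. Such an R need not be symmetric, so not valid.
(C) Dia Dia q -> Dia q is the dual of axiom 4; it is valid on a frame exactly when R is transitive. Every such R is transitive, so valid.
(D) Box q -> Dia q is axiom D, which corresponds to seriality. Every such R is serial — valid.

A, C, D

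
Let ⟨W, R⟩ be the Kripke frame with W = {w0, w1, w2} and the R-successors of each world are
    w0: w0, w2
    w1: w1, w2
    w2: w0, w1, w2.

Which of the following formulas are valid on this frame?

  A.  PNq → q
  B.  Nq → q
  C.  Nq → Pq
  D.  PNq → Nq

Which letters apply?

R is reflexive: each world relates to itself.
R is symmetric: every R-edge is matched by its reverse.
R is not euclidean: w2 R w0 and w2 R w1 but not w0 R w1.
R is serial: every world has an R-successor.
(A) PNq → q is the dual of axiom B; it is valid on a frame exactly when R is symmetric. R is symmetric, so valid.
(B) Nq → q (axiom T) characterises the reflexive frames. R is reflexive — valid.
(C) Nq → Pq is axiom D, which corresponds to seriality. R is serial — valid.
(D) PNq → Nq is the dual of axiom 5; it is valid on a frame exactly when R is euclidean. R is not euclidean, so not valid.

A, B, C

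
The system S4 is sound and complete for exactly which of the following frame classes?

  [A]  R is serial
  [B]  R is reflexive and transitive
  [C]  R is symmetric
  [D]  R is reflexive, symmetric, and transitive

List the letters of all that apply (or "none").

B

(A) this class determines D, not S4.
(B) S4 is sound and complete for exactly this class.
(C) this class determines KB, not S4.
(D) this class determines S5, not S4.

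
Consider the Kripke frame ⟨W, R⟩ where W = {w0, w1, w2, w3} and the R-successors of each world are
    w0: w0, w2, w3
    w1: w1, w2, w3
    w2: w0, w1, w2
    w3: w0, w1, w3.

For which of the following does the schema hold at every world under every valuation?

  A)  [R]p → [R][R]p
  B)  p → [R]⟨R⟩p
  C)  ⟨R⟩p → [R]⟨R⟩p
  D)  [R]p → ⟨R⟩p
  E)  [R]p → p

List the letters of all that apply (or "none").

R is reflexive: each world relates to itself.
R is symmetric: every R-edge is matched by its reverse.
R is not transitive: w0 R w2 and w2 R w1 but not w0 R w1.
R is not euclidean: w0 R w2 and w0 R w3 but not w2 R w3.
R is serial: every world has an R-successor.
(A) [R]p → [R][R]p is axiom 4; it is valid on a frame exactly when R is transitive. R is not transitive, so not valid.
(B) axiom B: valid iff R is symmetric. R is symmetric — valid.
(C) ⟨R⟩p → [R]⟨R⟩p (axiom 5) characterises the euclidean frames. R is not euclidean — not valid.
(D) [R]p → ⟨R⟩p is axiom D, which corresponds to seriality. R is serial — valid.
(E) [R]p → p is axiom T; it is valid on a frame exactly when R is reflexive. R is reflexive, so valid.

B, D, E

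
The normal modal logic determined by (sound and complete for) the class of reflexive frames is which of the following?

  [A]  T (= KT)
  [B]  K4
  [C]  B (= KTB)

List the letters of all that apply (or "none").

A

(A) T (= KT) is determined by exactly this class.
(B) K4 is determined by the class of transitive frames.
(C) B (= KTB) is determined by the class of reflexive and symmetric frames.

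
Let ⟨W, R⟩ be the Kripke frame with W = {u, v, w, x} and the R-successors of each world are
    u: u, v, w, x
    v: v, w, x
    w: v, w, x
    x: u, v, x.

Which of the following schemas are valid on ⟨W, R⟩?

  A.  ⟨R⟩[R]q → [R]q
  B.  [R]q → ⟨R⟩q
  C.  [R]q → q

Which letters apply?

B, C

R is reflexive: each world relates to itself.
R is not euclidean: u R v and u R u but not v R u.
R is serial: every world has an R-successor.
(A) the dual of axiom 5: valid iff R is euclidean. R is not euclidean — not valid.
(B) axiom D: valid iff R is serial. R is serial — valid.
(C) [R]q → q (axiom T) characterises the reflexive frames. R is reflexive — valid.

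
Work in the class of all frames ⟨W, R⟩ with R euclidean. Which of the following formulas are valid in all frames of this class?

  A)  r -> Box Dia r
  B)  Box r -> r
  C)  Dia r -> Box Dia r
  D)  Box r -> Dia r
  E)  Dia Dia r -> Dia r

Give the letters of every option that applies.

C

(A) r -> Box Dia r is axiom B, which corresponds to symmetry. Such an R need not be symmetric — not valid.
(B) axiom T: valid iff R is reflexive. Such an R need not be reflexive — not valid.
(C) Dia r -> Box Dia r is axiom 5; it is valid on a frame exactly when R is euclidean. Every such R is euclidean, so valid.
(D) Box r -> Dia r (axiom D) characterises the serial frames. Such an R need not be serial — not valid.
(E) Dia Dia r -> Dia r (the dual of axiom 4) characterises the transitive frames. Such an R need not be transitive — not valid.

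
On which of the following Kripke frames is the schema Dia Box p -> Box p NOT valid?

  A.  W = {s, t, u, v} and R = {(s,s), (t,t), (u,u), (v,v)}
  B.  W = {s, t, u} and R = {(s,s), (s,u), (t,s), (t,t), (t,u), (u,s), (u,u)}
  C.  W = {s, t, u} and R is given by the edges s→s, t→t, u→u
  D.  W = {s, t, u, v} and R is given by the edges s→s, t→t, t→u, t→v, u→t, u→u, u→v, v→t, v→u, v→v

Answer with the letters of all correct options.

B

The schema Dia Box p -> Box p is the dual of axiom 5; it is valid on a frame iff R is euclidean.
(A) R is euclidean (any two R-successors of the same world are R-related), so the schema is valid here.
(B) R is not euclidean (t R s and t R t but not s R t), so the schema fails here.
(C) R is euclidean (any two R-successors of the same world are R-related), so the schema is valid here.
(D) R is euclidean (any two R-successors of the same world are R-related), so the schema is valid here.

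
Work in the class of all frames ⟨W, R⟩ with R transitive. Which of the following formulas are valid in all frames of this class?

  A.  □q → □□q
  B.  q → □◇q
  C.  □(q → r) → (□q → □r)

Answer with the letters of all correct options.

A, C

(A) □q → □□q is axiom 4, which corresponds to transitivity. Every such R is transitive — valid.
(B) axiom B: valid iff R is symmetric. Such an R need not be symmetric — not valid.
(C) □(q → r) → (□q → □r) is axiom K, valid on every Kripke frame — valid.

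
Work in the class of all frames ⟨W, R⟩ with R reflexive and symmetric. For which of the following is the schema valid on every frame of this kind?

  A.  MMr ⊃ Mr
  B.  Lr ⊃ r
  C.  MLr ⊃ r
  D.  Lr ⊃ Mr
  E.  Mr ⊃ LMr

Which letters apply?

B, C, D

Reflexive relations are serial.
(A) MMr ⊃ Mr (the dual of axiom 4) characterises the transitive frames. Such an R need not be transitive — not valid.
(B) Lr ⊃ r is axiom T; it is valid on a frame exactly when R is reflexive. Every such R is reflexive, so valid.
(C) MLr ⊃ r is the dual of axiom B; it is valid on a frame exactly when R is symmetric. Every such R is symmetric, so valid.
(D) Lr ⊃ Mr is axiom D, which corresponds to seriality. Every such R is serial — valid.
(E) axiom 5: valid iff R is euclidean. Such an R need not be euclidean — not valid.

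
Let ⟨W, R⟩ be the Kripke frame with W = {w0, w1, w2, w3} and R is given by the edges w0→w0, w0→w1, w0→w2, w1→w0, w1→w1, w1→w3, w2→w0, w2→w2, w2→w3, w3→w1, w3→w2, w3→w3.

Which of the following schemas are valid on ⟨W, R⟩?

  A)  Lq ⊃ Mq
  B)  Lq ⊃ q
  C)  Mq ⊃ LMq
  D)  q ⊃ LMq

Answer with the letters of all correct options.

R is reflexive: each world relates to itself.
R is symmetric: every R-edge is matched by its reverse.
R is not euclidean: w0 R w1 and w0 R w2 but not w1 R w2.
R is serial: every world has an R-successor.
(A) Lq ⊃ Mq (axiom D) characterises the serial frames. R is serial — valid.
(B) Lq ⊃ q is axiom T; it is valid on a frame exactly when R is reflexive. R is reflexive, so valid.
(C) axiom 5: valid iff R is euclidean. R is not euclidean — not valid.
(D) axiom B: valid iff R is symmetric. R is symmetric — valid.

A, B, D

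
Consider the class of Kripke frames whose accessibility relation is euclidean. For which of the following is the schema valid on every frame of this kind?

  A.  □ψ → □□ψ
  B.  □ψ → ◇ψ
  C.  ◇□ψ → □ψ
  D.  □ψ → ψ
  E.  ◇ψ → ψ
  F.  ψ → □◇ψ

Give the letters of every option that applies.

(A) □ψ → □□ψ is axiom 4; it is valid on a frame exactly when R is transitive. Such an R need not be transitive, so not valid.
(B) □ψ → ◇ψ is axiom D; it is valid on a frame exactly when R is serial. Such an R need not be serial, so not valid.
(C) ◇□ψ → □ψ is the dual of axiom 5; it is valid on a frame exactly when R is euclidean. Every such R is euclidean, so valid.
(D) □ψ → ψ (axiom T) characterises the reflexive frames. Such an R need not be reflexive — not valid.
(E) ◇ψ → ψ is valid only on frames where every R-edge is a self-loop. Such an R need not be a subset of the identity — not valid.
(F) ψ → □◇ψ is axiom B; it is valid on a frame exactly when R is symmetric. Such an R need not be symmetric, so not valid.

C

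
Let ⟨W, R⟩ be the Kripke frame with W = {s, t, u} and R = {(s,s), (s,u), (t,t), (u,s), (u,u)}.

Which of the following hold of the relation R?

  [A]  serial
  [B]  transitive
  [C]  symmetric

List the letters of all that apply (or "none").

(A) serial: every world has an R-successor.
(B) transitive: R is closed under composition.
(C) symmetric: every R-edge is matched by its reverse.

A, B, C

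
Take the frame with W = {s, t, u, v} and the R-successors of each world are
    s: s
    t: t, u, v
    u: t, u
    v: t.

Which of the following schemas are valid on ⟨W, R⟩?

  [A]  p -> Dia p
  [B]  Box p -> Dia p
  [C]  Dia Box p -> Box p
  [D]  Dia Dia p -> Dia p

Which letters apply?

R is not reflexive: not v R v.
R is not transitive: u R t and t R v but not u R v.
R is not euclidean: t R u and t R v but not u R v.
R is serial: every world has an R-successor.
(A) p -> Dia p is the dual of axiom T; it is valid on a frame exactly when R is reflexive. R is not reflexive, so not valid.
(B) Box p -> Dia p (axiom D) characterises the serial frames. R is serial — valid.
(C) Dia Box p -> Box p (the dual of axiom 5) characterises the euclidean frames. R is not euclidean — not valid.
(D) Dia Dia p -> Dia p is the dual of axiom 4, which corresponds to transitivity. R is not transitive — not valid.

B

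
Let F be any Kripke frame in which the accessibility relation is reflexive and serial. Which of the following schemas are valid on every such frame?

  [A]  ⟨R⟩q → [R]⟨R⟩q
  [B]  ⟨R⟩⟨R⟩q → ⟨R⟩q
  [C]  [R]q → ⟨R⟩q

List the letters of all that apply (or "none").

C

(A) axiom 5: valid iff R is euclidean. Such an R need not be euclidean — not valid.
(B) ⟨R⟩⟨R⟩q → ⟨R⟩q is the dual of axiom 4, which corresponds to transitivity. Such an R need not be transitive — not valid.
(C) [R]q → ⟨R⟩q is axiom D, which corresponds to seriality. Every such R is serial — valid.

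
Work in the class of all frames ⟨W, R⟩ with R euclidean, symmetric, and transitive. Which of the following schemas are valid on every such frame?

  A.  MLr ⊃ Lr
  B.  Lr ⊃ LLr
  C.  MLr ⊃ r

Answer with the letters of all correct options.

A, B, C

(A) MLr ⊃ Lr is the dual of axiom 5; it is valid on a frame exactly when R is euclidean. Every such R is euclidean, so valid.
(B) axiom 4: valid iff R is transitive. Every such R is transitive — valid.
(C) MLr ⊃ r is the dual of axiom B, which corresponds to symmetry. Every such R is symmetric — valid.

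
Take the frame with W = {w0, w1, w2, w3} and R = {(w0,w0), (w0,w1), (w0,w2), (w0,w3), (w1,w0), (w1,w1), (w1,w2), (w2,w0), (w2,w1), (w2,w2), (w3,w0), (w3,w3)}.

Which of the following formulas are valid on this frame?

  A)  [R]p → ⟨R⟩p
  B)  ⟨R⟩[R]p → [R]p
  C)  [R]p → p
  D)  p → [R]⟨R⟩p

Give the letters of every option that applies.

R is reflexive: each world relates to itself.
R is symmetric: every R-edge is matched by its reverse.
R is not euclidean: w0 R w1 and w0 R w3 but not w1 R w3.
R is serial: every world has an R-successor.
(A) axiom D: valid iff R is serial. R is serial — valid.
(B) ⟨R⟩[R]p → [R]p is the dual of axiom 5; it is valid on a frame exactly when R is euclidean. R is not euclidean, so not valid.
(C) [R]p → p is axiom T, which corresponds to reflexivity. R is reflexive — valid.
(D) p → [R]⟨R⟩p is axiom B; it is valid on a frame exactly when R is symmetric. R is symmetric, so valid.

A, C, D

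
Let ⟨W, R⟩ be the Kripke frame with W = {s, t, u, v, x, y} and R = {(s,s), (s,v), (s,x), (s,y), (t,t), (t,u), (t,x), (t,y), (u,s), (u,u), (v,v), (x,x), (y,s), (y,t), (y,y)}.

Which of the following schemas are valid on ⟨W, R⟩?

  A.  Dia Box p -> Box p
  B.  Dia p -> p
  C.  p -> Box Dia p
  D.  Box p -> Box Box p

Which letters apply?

R is not symmetric: s R v but not v R s.
R is not transitive: s R y and y R t but not s R t.
R is not euclidean: s R v and s R s but not v R s.
R is not a subset of the identity: s R v with s ≠ v.
(A) Dia Box p -> Box p is the dual of axiom 5, which corresponds to the euclidean property. R is not euclidean — not valid.
(B) Dia p -> p (the converse of T) corresponds to R being a subset of the identity. Here R ⊄ identity, so not valid.
(C) p -> Box Dia p is axiom B, which corresponds to symmetry. R is not symmetric — not valid.
(D) Box p -> Box Box p is axiom 4, which corresponds to transitivity. R is not transitive — not valid.

none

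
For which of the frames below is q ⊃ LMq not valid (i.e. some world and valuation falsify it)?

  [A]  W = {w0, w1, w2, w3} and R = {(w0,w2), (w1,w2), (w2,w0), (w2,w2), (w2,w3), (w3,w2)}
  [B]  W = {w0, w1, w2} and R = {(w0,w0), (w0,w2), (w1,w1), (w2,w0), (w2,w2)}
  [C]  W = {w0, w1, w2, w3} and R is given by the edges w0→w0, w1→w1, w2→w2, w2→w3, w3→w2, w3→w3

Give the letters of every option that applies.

A

The schema q ⊃ LMq is axiom B; it is valid on a frame iff R is symmetric.
(A) R is not symmetric (w1 R w2 but not w2 R w1), so the schema fails here.
(B) R is symmetric (every R-edge is matched by its reverse), so the schema is valid here.
(C) R is symmetric (every R-edge is matched by its reverse), so the schema is valid here.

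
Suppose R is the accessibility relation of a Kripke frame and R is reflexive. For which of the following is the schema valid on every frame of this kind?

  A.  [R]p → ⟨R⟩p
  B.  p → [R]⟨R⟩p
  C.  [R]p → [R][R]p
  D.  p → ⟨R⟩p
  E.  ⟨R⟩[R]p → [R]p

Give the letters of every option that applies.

A, D

A reflexive relation is serial.
(A) [R]p → ⟨R⟩p (axiom D) characterises the serial frames. Every such R is serial — valid.
(B) p → [R]⟨R⟩p (axiom B) characterises the symmetric frames. Such an R need not be symmetric — not valid.
(C) axiom 4: valid iff R is transitive. Such an R need not be transitive — not valid.
(D) p → ⟨R⟩p is the dual of axiom T; it is valid on a frame exactly when R is reflexive. Every such R is reflexive, so valid.
(E) ⟨R⟩[R]p → [R]p is the dual of axiom 5, which corresponds to the euclidean property. Such an R need not be euclidean — not valid.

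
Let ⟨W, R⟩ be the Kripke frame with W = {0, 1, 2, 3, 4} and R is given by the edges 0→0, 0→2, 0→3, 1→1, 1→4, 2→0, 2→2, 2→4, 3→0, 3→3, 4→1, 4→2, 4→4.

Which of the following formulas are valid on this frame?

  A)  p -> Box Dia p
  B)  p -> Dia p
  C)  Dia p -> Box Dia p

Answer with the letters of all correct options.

R is reflexive: each world relates to itself.
R is symmetric: every R-edge is matched by its reverse.
R is not euclidean: 0 R 2 and 0 R 3 but not 2 R 3.
(A) p -> Box Dia p (axiom B) characterises the symmetric frames. R is symmetric — valid.
(B) p -> Dia p is the dual of axiom T; it is valid on a frame exactly when R is reflexive. R is reflexive, so valid.
(C) Dia p -> Box Dia p (axiom 5) characterises the euclidean frames. R is not euclidean — not valid.

A, B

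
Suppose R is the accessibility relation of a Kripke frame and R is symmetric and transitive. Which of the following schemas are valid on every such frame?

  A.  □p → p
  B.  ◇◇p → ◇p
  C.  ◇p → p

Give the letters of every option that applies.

B

A symmetric transitive relation is euclidean (uRv and uRw give vRu by symmetry, then vRw by transitivity).
(A) □p → p (axiom T) characterises the reflexive frames. Such an R need not be reflexive — not valid.
(B) ◇◇p → ◇p is the dual of axiom 4; it is valid on a frame exactly when R is transitive. Every such R is transitive, so valid.
(C) ◇p → p (the converse of T) corresponds to R being a subset of the identity. Such an R need not be a subset of the identity, so not valid.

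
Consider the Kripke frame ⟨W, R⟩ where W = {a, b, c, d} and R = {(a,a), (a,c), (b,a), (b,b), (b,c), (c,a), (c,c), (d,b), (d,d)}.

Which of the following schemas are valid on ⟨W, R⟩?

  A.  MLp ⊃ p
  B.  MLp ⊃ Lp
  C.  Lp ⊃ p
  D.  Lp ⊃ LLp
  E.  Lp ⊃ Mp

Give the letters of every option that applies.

R is reflexive: each world relates to itself.
R is not symmetric: b R a but not a R b.
R is not transitive: d R b and b R a but not d R a.
R is not euclidean: b R a and b R b but not a R b.
R is serial: every world has an R-successor.
(A) MLp ⊃ p (the dual of axiom B) characterises the symmetric frames. R is not symmetric — not valid.
(B) the dual of axiom 5: valid iff R is euclidean. R is not euclidean — not valid.
(C) Lp ⊃ p (axiom T) characterises the reflexive frames. R is reflexive — valid.
(D) Lp ⊃ LLp is axiom 4, which corresponds to transitivity. R is not transitive — not valid.
(E) Lp ⊃ Mp (axiom D) characterises the serial frames. R is serial — valid.

C, E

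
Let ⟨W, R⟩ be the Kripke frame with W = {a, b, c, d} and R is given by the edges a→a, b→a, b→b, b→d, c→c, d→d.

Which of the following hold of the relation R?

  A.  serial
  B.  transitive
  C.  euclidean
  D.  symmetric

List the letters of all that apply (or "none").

A, B

(A) serial: every world has an R-successor.
(B) transitive: R is closed under composition.
(C) not euclidean: b R a and b R b but not a R b.
(D) not symmetric: b R a but not a R b.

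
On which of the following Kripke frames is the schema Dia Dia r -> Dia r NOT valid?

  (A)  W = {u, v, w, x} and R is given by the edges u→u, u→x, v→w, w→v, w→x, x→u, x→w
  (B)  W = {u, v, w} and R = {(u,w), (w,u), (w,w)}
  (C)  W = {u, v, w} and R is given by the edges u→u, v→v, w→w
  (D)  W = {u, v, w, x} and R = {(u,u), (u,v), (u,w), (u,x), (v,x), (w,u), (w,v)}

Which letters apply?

A, B, D

The schema Dia Dia r -> Dia r is the dual of axiom 4; it is valid on a frame iff R is transitive.
(A) R is not transitive (u R x and x R w but not u R w), so the schema fails here.
(B) R is not transitive (u R w and w R u but not u R u), so the schema fails here.
(C) R is transitive (R is closed under composition), so the schema is valid here.
(D) R is not transitive (w R u and u R w but not w R w), so the schema fails here.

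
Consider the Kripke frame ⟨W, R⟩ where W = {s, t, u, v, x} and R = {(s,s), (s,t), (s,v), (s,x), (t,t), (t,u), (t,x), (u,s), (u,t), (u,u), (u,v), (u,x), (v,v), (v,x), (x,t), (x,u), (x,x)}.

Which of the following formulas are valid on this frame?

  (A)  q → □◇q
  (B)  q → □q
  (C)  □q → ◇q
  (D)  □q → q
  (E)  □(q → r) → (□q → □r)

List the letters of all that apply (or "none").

C, D, E

R is reflexive: each world relates to itself.
R is not symmetric: s R t but not t R s.
R is serial: every world has an R-successor.
R is not a subset of the identity: s R t with s ≠ t.
(A) q → □◇q is axiom B, which corresponds to symmetry. R is not symmetric — not valid.
(B) q → □q is valid only on frames where every R-edge is a self-loop. Here R ⊄ identity — not valid.
(C) □q → ◇q is axiom D; it is valid on a frame exactly when R is serial. R is serial, so valid.
(D) □q → q (axiom T) characterises the reflexive frames. R is reflexive — valid.
(E) □(q → r) → (□q → □r) is axiom K, valid on every Kripke frame — valid.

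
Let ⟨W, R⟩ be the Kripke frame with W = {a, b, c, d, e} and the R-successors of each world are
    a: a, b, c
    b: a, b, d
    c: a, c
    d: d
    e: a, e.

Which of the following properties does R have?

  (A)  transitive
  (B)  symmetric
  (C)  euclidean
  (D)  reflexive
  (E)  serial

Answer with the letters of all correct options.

(A) not transitive: a R b and b R d but not a R d.
(B) not symmetric: b R d but not d R b.
(C) not euclidean: a R b and a R c but not b R c.
(D) reflexive: each world relates to itself.
(E) serial: every world has an R-successor.

D, E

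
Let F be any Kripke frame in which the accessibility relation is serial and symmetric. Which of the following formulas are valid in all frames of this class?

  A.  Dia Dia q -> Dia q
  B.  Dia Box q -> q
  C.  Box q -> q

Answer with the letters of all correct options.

B

(A) Dia Dia q -> Dia q (the dual of axiom 4) characterises the transitive frames. Such an R need not be transitive — not valid.
(B) Dia Box q -> q is the dual of axiom B; it is valid on a frame exactly when R is symmetric. Every such R is symmetric, so valid.
(C) axiom T: valid iff R is reflexive. Such an R need not be reflexive — not valid.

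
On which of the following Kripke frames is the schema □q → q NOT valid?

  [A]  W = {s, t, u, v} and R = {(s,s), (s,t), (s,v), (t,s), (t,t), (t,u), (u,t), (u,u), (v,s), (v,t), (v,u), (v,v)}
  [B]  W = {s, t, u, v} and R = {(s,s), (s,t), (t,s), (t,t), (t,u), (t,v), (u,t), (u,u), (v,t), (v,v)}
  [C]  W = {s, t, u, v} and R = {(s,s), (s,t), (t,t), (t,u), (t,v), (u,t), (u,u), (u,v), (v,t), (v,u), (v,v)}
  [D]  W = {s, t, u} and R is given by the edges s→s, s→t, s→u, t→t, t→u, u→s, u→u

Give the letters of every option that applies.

The schema □q → q is axiom T; it is valid on a frame iff R is reflexive.
(A) R is reflexive (each world relates to itself), so the schema is valid here.
(B) R is reflexive (each world relates to itself), so the schema is valid here.
(C) R is reflexive (each world relates to itself), so the schema is valid here.
(D) R is reflexive (each world relates to itself), so the schema is valid here.

none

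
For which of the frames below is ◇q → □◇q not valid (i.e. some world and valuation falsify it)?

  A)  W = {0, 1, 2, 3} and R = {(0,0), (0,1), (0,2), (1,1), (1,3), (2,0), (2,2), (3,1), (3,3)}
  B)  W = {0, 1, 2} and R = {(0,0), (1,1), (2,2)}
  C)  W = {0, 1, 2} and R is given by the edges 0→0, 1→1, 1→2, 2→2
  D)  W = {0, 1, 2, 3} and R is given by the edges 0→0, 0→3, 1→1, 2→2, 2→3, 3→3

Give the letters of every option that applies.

The schema ◇q → □◇q is axiom 5; it is valid on a frame iff R is euclidean.
(A) R is not euclidean (0 R 1 and 0 R 0 but not 1 R 0), so the schema fails here.
(B) R is euclidean (any two R-successors of the same world are R-related), so the schema is valid here.
(C) R is not euclidean (1 R 2 and 1 R 1 but not 2 R 1), so the schema fails here.
(D) R is not euclidean (0 R 3 and 0 R 0 but not 3 R 0), so the schema fails here.

A, C, D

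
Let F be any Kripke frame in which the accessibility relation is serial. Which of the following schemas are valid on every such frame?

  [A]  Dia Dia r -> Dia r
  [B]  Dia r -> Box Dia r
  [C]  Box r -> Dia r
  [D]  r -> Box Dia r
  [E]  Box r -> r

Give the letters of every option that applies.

C

(A) Dia Dia r -> Dia r (the dual of axiom 4) characterises the transitive frames. Such an R need not be transitive — not valid.
(B) axiom 5: valid iff R is euclidean. Such an R need not be euclidean — not valid.
(C) Box r -> Dia r (axiom D) characterises the serial frames. Every such R is serial — valid.
(D) r -> Box Dia r (axiom B) characterises the symmetric frames. Such an R need not be symmetric — not valid.
(E) Box r -> r is axiom T; it is valid on a frame exactly when R is reflexive. Such an R need not be reflexive, so not valid.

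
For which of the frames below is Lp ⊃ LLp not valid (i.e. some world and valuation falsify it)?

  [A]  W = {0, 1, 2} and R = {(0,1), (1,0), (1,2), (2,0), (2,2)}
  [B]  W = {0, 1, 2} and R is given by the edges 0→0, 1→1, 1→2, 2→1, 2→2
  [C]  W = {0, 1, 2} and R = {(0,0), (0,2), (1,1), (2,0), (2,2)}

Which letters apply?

The schema Lp ⊃ LLp is axiom 4; it is valid on a frame iff R is transitive.
(A) R is not transitive (0 R 1 and 1 R 0 but not 0 R 0), so the schema fails here.
(B) R is transitive (R is closed under composition), so the schema is valid here.
(C) R is transitive (R is closed under composition), so the schema is valid here.

A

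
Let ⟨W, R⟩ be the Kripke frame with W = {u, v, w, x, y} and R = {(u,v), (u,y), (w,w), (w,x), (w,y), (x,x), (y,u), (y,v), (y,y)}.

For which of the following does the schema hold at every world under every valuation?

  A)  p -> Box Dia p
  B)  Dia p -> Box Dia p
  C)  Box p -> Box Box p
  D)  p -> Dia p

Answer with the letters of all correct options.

none

R is not reflexive: not u R u.
R is not symmetric: u R v but not v R u.
R is not transitive: u R y and y R u but not u R u.
R is not euclidean: u R v and u R y but not v R y.
(A) p -> Box Dia p (axiom B) characterises the symmetric frames. R is not symmetric — not valid.
(B) Dia p -> Box Dia p is axiom 5; it is valid on a frame exactly when R is euclidean. R is not euclidean, so not valid.
(C) Box p -> Box Box p (axiom 4) characterises the transitive frames. R is not transitive — not valid.
(D) the dual of axiom T: valid iff R is reflexive. R is not reflexive — not valid.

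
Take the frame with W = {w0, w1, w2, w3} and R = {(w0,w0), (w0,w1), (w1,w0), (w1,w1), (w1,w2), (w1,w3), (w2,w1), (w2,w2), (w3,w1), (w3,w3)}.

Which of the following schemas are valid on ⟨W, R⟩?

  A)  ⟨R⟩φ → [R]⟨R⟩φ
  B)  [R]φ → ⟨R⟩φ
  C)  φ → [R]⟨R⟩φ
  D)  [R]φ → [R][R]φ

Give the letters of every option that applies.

B, C

R is symmetric: every R-edge is matched by its reverse.
R is not transitive: w0 R w1 and w1 R w2 but not w0 R w2.
R is not euclidean: w1 R w0 and w1 R w2 but not w0 R w2.
R is serial: every world has an R-successor.
(A) ⟨R⟩φ → [R]⟨R⟩φ is axiom 5; it is valid on a frame exactly when R is euclidean. R is not euclidean, so not valid.
(B) [R]φ → ⟨R⟩φ is axiom D, which corresponds to seriality. R is serial — valid.
(C) axiom B: valid iff R is symmetric. R is symmetric — valid.
(D) axiom 4: valid iff R is transitive. R is not transitive — not valid.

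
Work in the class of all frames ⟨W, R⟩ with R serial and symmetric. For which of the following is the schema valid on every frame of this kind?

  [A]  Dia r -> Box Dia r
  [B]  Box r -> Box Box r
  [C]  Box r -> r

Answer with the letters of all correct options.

(A) Dia r -> Box Dia r is axiom 5; it is valid on a frame exactly when R is euclidean. Such an R need not be euclidean, so not valid.
(B) Box r -> Box Box r is axiom 4, which corresponds to transitivity. Such an R need not be transitive — not valid.
(C) Box r -> r is axiom T, which corresponds to reflexivity. Such an R need not be reflexive — not valid.

none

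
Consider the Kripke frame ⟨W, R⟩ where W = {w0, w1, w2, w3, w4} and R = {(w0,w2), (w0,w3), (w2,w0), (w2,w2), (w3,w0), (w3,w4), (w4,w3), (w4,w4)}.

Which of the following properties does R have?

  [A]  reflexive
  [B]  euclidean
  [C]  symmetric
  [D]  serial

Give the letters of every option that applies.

(A) not reflexive: not w0 R w0.
(B) not euclidean: w0 R w2 and w0 R w3 but not w2 R w3.
(C) symmetric: every R-edge is matched by its reverse.
(D) not serial: w1 has no R-successor.

C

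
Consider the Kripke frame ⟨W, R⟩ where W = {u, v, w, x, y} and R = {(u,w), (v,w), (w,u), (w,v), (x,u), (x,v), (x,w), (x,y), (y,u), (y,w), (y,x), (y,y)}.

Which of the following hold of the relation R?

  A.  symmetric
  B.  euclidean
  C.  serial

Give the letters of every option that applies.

(A) not symmetric: x R u but not u R x.
(B) not euclidean: w R u and w R v but not u R v.
(C) serial: every world has an R-successor.

C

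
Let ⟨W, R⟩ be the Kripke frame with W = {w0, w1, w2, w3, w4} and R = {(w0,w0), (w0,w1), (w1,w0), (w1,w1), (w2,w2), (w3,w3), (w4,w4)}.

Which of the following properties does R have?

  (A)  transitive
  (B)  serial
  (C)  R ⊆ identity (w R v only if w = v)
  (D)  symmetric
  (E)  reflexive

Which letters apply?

A, B, D, E

(A) transitive: R is closed under composition.
(B) serial: every world has an R-successor.
(C) not ⊆ identity: w0 R w1 with w0 ≠ w1.
(D) symmetric: every R-edge is matched by its reverse.
(E) reflexive: each world relates to itself.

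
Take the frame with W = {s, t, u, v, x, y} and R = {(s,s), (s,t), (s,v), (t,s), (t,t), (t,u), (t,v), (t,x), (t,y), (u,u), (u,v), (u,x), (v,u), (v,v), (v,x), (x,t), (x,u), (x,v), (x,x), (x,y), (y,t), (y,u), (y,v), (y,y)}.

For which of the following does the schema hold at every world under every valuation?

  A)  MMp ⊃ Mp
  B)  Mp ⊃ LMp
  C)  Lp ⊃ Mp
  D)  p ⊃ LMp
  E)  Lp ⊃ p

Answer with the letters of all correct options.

R is reflexive: each world relates to itself.
R is not symmetric: s R v but not v R s.
R is not transitive: s R t and t R u but not s R u.
R is not euclidean: s R v and s R s but not v R s.
R is serial: every world has an R-successor.
(A) MMp ⊃ Mp is the dual of axiom 4; it is valid on a frame exactly when R is transitive. R is not transitive, so not valid.
(B) Mp ⊃ LMp is axiom 5; it is valid on a frame exactly when R is euclidean. R is not euclidean, so not valid.
(C) axiom D: valid iff R is serial. R is serial — valid.
(D) p ⊃ LMp (axiom B) characterises the symmetric frames. R is not symmetric — not valid.
(E) Lp ⊃ p is axiom T; it is valid on a frame exactly when R is reflexive. R is reflexive, so valid.

C, E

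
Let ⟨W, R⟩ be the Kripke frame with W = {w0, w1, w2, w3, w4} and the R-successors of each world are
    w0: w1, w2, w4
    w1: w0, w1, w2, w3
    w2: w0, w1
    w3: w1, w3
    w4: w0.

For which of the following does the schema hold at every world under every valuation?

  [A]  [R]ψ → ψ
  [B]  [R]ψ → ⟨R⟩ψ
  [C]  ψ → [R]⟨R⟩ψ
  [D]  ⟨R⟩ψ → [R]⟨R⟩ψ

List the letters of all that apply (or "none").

R is not reflexive: not w0 R w0.
R is symmetric: every R-edge is matched by its reverse.
R is not euclidean: w0 R w1 and w0 R w4 but not w1 R w4.
R is serial: every world has an R-successor.
(A) axiom T: valid iff R is reflexive. R is not reflexive — not valid.
(B) axiom D: valid iff R is serial. R is serial — valid.
(C) ψ → [R]⟨R⟩ψ (axiom B) characterises the symmetric frames. R is symmetric — valid.
(D) ⟨R⟩ψ → [R]⟨R⟩ψ (axiom 5) characterises the euclidean frames. R is not euclidean — not valid.

B, C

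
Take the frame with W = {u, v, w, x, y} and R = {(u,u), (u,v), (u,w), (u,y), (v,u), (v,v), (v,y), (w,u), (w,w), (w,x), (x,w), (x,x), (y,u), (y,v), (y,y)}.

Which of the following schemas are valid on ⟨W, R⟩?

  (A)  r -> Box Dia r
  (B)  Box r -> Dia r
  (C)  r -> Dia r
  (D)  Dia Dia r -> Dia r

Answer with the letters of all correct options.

A, B, C

R is reflexive: each world relates to itself.
R is symmetric: every R-edge is matched by its reverse.
R is not transitive: u R w and w R x but not u R x.
R is serial: every world has an R-successor.
(A) r -> Box Dia r is axiom B, which corresponds to symmetry. R is symmetric — valid.
(B) axiom D: valid iff R is serial. R is serial — valid.
(C) r -> Dia r is the dual of axiom T, which corresponds to reflexivity. R is reflexive — valid.
(D) Dia Dia r -> Dia r is the dual of axiom 4, which corresponds to transitivity. R is not transitive — not valid.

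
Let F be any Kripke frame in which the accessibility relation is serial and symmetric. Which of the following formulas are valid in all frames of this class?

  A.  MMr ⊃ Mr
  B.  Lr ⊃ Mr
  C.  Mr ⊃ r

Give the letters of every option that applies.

(A) the dual of axiom 4: valid iff R is transitive. Such an R need not be transitive — not valid.
(B) Lr ⊃ Mr is axiom D, which corresponds to seriality. Every such R is serial — valid.
(C) Mr ⊃ r is the converse of T; it holds exactly when R ⊆ identity. Such an R need not be a subset of the identity — not valid.

B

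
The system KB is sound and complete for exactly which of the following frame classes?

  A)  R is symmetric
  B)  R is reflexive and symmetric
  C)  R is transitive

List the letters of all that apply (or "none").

(A) KB is sound and complete for exactly this class.
(B) this class determines B (= KTB), not KB.
(C) this class determines K4, not KB.

A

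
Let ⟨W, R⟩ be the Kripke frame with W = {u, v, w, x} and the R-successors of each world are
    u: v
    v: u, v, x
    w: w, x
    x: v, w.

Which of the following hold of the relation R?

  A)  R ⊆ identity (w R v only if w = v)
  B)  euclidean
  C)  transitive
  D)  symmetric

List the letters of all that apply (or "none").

D

(A) not ⊆ identity: u R v with u ≠ v.
(B) not euclidean: v R u and v R x but not u R x.
(C) not transitive: u R v and v R u but not u R u.
(D) symmetric: every R-edge is matched by its reverse.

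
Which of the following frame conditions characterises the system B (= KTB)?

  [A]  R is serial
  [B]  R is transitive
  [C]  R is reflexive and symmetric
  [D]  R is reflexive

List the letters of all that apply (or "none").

(A) this class determines D, not B (= KTB).
(B) this class determines K4, not B (= KTB).
(C) B (= KTB) is sound and complete for exactly this class.
(D) this class determines T (= KT), not B (= KTB).

C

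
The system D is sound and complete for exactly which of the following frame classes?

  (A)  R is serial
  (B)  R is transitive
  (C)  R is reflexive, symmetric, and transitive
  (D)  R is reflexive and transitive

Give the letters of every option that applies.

(A) D is sound and complete for exactly this class.
(B) this class determines K4, not D.
(C) this class determines S5, not D.
(D) this class determines S4, not D.

A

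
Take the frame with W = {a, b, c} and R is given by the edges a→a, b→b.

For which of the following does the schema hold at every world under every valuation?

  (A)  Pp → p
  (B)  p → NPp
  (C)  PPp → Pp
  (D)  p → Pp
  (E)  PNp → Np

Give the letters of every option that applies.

A, B, C, E

R is not reflexive: not c R c.
R is symmetric: every R-edge is matched by its reverse.
R is transitive: R is closed under composition.
R is euclidean: any two R-successors of the same world are R-related.
R is a subset of the identity: every R-edge is a self-loop.
(A) Pp → p is valid only on frames where every R-edge is a self-loop. Here R ⊆ identity — valid.
(B) p → NPp is axiom B; it is valid on a frame exactly when R is symmetric. R is symmetric, so valid.
(C) PPp → Pp is the dual of axiom 4; it is valid on a frame exactly when R is transitive. R is transitive, so valid.
(D) p → Pp is the dual of axiom T, which corresponds to reflexivity. R is not reflexive — not valid.
(E) PNp → Np (the dual of axiom 5) characterises the euclidean frames. R is euclidean — valid.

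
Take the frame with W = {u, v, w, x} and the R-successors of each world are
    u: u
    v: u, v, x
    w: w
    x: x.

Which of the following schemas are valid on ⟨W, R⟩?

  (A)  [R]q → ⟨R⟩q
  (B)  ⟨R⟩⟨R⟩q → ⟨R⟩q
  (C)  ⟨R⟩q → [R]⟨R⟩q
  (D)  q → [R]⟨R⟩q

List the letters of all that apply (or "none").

A, B

R is not symmetric: v R u but not u R v.
R is transitive: R is closed under composition.
R is not euclidean: v R u and v R v but not u R v.
R is serial: every world has an R-successor.
(A) [R]q → ⟨R⟩q is axiom D, which corresponds to seriality. R is serial — valid.
(B) the dual of axiom 4: valid iff R is transitive. R is transitive — valid.
(C) ⟨R⟩q → [R]⟨R⟩q is axiom 5; it is valid on a frame exactly when R is euclidean. R is not euclidean, so not valid.
(D) q → [R]⟨R⟩q is axiom B; it is valid on a frame exactly when R is symmetric. R is not symmetric, so not valid.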